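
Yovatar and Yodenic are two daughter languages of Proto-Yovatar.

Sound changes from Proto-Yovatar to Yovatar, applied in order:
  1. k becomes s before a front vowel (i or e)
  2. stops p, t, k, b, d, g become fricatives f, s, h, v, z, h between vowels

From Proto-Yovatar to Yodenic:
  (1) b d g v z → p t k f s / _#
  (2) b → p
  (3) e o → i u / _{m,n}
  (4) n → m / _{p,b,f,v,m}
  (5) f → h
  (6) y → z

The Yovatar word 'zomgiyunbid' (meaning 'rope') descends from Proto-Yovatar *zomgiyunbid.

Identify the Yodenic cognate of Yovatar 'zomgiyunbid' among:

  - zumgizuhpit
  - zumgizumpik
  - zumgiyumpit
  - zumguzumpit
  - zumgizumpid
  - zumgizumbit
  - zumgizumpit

zumgizumpit

Yodenic: start from *zomgiyunbid.
  rule 1 (final devoicing): zomgiyunbid → zomgiyunbit
  rule 2 (unconditioned shift): zomgiyunbit → zomgiyunpit
  rule 3 (pre-nasal raising): zomgiyunpit → zumgiyunpit
  rule 4 (nasal place assimilation): zumgiyunpit → zumgiyumpit
  rule 5: no change — zumgiyumpit
  rule 6 (unconditioned shift): zumgiyumpit → zumgizumpit
  ⇒ Yodenic zumgizumpit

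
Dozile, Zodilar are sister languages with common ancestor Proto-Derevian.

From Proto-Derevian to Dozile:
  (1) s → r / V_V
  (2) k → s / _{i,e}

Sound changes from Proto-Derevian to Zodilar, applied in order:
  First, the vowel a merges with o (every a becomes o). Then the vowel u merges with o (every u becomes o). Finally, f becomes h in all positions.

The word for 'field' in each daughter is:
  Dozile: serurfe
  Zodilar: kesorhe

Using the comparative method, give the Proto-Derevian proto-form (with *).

*kesurfe

Position 4: Dozile has u, Zodilar has o. Dozile preserves u here (none of its changes turn any other segment into u), so the proto-segment is *u.
Position 1: Dozile has s, Zodilar has k. Zodilar preserves k here (none of its changes turn any other segment into k), so the proto-segment is *k.
Continuing position by position gives *kesurfe; check it forward:
Dozile: *kesurfe > kerurfe > serurfe  (by rhotacism, palatalisation)
Zodilar: *kesurfe > kesorfe > kesorhe  (by vowel merger, unconditioned shift)
Only *kesurfe yields all of Dozile serurfe, Zodilar kesorhe.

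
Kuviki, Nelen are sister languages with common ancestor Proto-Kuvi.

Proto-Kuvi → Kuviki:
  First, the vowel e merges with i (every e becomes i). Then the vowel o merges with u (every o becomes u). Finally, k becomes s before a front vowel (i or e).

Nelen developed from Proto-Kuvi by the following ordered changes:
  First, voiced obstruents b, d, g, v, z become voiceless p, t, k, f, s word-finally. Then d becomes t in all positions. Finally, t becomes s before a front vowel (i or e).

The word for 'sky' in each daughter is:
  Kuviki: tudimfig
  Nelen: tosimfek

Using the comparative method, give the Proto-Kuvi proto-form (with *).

*todimfeg

Position 2: Kuviki has u, Nelen has o. Nelen preserves o here (none of its changes turn any other segment into o), so the proto-segment is *o.
Position 3: Kuviki has d, Nelen has s. Kuviki preserves d here (none of its changes turn any other segment into d), so the proto-segment is *d.
Position 8: Kuviki has g, Nelen has k. Kuviki preserves g here (none of its changes turn any other segment into g), so the proto-segment is *g.
This points to *todimfeg. Verify forward in each daughter:
Kuviki: *todimfeg
  todimfeg → todimfig   [vowel merger]
  todimfig → tudimfig   [vowel merger]
  tudimfig (rule 3 does not apply)
  giving Kuviki tudimfig.
Nelen: *todimfeg > todimfek > totimfek > tosimfek  (by final devoicing, unconditioned shift, palatalisation)
No other proto-form is consistent with every reflex, so the reconstruction is *todimfeg.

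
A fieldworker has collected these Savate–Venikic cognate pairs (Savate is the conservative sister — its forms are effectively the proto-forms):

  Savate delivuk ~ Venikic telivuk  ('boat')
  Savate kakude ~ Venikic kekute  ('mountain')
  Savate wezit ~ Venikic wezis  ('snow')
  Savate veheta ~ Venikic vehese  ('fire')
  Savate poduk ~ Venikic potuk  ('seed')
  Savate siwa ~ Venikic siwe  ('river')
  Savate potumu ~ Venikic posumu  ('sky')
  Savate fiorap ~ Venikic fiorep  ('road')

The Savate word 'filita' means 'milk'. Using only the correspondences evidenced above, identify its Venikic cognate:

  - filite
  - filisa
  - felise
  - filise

filise

veheta ~ vehese — Savate t corresponds to Venikic s between vowels (before a back vowel).
veheta ~ vehese, siwa ~ siwe — Savate a corresponds to Venikic e word-finally.
Applying these to Savate 'filita':
  filita → filisa   (t→s between vowels (before a back vowel))
  filisa → filise   (a→e word-finally)
So the Venikic cognate is 'filise'.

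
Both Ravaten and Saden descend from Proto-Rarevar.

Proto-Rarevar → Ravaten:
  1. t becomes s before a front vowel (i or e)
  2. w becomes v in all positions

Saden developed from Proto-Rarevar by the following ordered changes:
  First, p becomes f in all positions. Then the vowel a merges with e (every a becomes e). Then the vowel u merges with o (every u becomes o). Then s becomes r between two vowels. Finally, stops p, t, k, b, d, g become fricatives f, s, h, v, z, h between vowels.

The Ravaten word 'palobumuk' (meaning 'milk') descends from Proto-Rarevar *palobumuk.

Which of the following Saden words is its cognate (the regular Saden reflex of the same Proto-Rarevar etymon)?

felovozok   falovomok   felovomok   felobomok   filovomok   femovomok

Saden: *palobumuk
  palobumuk → falobumuk   [unconditioned shift]
  falobumuk → felobumuk   [vowel merger]
  felobumuk → felobomok   [vowel merger]
  felobomok (rule 4 does not apply)
  felobomok → felovomok   [intervocalic lenition]
  giving Saden felovomok.
Only 'felovomok' matches the regular Saden development of *palobumuk.

felovomok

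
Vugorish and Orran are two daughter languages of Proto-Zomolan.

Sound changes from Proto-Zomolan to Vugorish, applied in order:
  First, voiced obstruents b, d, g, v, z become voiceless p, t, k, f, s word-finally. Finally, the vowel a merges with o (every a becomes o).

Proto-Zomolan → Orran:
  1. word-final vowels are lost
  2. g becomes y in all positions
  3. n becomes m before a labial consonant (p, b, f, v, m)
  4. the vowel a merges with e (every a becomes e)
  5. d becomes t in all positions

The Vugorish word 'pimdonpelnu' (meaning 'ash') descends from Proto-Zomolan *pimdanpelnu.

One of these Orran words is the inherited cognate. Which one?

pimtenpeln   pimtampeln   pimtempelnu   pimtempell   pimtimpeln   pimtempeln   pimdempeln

Orran: *pimdanpelnu > pimdanpeln > pimdampeln > pimdempeln > pimtempeln  (by apocope, nasal place assimilation, vowel merger, unconditioned shift)
Among the options, 'pimtempeln' alone shows every Orran change applied in order.

pimtempeln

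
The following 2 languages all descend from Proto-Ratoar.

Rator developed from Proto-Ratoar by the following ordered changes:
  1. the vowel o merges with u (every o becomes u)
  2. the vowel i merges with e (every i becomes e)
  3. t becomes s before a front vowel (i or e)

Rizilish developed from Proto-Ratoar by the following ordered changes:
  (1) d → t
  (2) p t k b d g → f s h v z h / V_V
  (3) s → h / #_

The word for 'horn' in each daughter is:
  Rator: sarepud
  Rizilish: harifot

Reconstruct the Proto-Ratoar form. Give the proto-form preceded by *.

Position 6: Rator has u, Rizilish has o. Rizilish preserves o here (none of its changes turn any other segment into o), so the proto-segment is *o.
Position 5: Rator has p, Rizilish has f. Rator preserves p here (none of its changes turn any other segment into p), so the proto-segment is *p.
Verify the candidate proto-form against each daughter:
Rator: *saripod
  saripod → saripud   [vowel merger]
  saripud → sarepud   [vowel merger]
  sarepud (rule 3 does not apply)
  giving Rator sarepud.
Rizilish: start from *saripod.
  rule 1 (unconditioned shift): saripod → saripot
  rule 2 (intervocalic lenition): saripot → sarifot
  rule 3 (debuccalisation): sarifot → harifot
  ⇒ Rizilish harifot
Only *saripod yields all of Rator sarepud, Rizilish harifot.

*saripod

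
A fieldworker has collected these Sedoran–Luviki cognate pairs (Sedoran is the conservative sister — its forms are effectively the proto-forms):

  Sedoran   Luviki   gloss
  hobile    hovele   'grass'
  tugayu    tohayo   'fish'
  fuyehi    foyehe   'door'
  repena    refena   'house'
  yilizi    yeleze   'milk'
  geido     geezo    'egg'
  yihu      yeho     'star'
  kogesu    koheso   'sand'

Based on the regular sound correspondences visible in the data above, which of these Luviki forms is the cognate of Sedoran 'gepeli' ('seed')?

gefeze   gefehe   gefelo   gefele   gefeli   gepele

gefele

repena ~ refena — Sedoran p corresponds to Luviki f between vowels (before a front vowel).
fuyehi ~ foyehe, yilizi ~ yeleze — Sedoran i corresponds to Luviki e word-finally.
Applying these to Sedoran 'gepeli':
  gepeli → gefeli   (p→f between vowels (before a front vowel))
  gefeli → gefele   (i→e word-finally)
So the Luviki cognate is 'gefele'.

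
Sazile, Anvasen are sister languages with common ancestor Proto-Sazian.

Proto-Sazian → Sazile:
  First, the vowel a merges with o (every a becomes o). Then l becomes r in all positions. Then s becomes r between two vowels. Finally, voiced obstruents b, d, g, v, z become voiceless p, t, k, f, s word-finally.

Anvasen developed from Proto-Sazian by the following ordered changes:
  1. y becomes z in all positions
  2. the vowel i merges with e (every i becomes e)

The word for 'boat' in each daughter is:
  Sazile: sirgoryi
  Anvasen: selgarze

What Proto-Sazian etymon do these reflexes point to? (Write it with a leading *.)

Position 7: Sazile has y, Anvasen has z. Sazile preserves y here (none of its changes turn any other segment into y), so the proto-segment is *y.
Position 2: Sazile has i, Anvasen has e. Sazile preserves i here (none of its changes turn any other segment into i), so the proto-segment is *i.
Continuing position by position gives *silgaryi; check it forward:
Sazile: *silgaryi > silgoryi > sirgoryi  (by vowel merger, unconditioned shift)
Anvasen: *silgaryi > silgarzi > selgarze  (by unconditioned shift, vowel merger)
*silgaryi is the unique common source.

*silgaryi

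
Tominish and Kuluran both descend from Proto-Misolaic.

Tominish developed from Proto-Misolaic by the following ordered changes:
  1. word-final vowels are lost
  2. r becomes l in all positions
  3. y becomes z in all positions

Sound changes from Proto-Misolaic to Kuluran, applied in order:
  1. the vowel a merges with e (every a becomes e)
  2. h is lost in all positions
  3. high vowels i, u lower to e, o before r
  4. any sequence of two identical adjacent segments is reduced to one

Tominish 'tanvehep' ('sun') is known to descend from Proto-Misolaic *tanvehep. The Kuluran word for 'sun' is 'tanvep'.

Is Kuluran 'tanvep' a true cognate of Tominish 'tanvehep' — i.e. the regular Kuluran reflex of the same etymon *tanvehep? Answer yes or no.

no

Derive the expected Kuluran reflex of *tanvehep:
Kuluran: start from *tanvehep.
  rule 1 (vowel merger): tanvehep → tenvehep
  rule 2 (h-loss): tenvehep → tenveep
  rule 3: no change — tenveep
  rule 4 (degemination): tenveep → tenvep
  ⇒ Kuluran tenvep
The regular Kuluran reflex would be 'tenvep', but the attested form is 'tanvep'. The correspondence is irregular, so they are not cognates (the Kuluran form has a different source).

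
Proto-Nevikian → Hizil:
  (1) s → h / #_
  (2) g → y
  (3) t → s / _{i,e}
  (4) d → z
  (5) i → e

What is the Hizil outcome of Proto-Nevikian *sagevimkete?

Hizil: *sagevimkete > hagevimkete > hayevimkete > hayevimkese > hayevemkese  (by debuccalisation, unconditioned shift, palatalisation, vowel merger)

hayevemkese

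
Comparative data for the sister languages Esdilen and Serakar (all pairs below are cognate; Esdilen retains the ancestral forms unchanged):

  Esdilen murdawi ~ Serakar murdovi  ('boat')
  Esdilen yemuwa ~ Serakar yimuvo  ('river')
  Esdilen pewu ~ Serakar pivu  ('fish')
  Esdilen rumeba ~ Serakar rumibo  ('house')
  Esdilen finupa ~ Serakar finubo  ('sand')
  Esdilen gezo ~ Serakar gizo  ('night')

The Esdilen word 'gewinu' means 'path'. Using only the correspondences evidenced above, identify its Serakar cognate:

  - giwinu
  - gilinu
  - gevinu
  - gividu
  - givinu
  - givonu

pewu ~ pivu, gezo ~ gizo — Esdilen e corresponds to Serakar i after a consonant, before a consonant other than r, m, n, p, b, f, v.
murdawi ~ murdovi — Esdilen w corresponds to Serakar v between vowels (before a front vowel).
Applying these to Esdilen 'gewinu':
  gewinu → giwinu   (e→i after a consonant, before a consonant other than r, m, n, p, b, f, v)
  giwinu → givinu   (w→v between vowels (before a front vowel))
So the Serakar cognate is 'givinu'.

givinu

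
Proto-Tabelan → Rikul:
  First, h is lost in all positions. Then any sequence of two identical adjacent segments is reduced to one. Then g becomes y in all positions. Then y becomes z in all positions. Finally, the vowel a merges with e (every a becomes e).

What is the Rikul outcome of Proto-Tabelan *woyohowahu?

wozoweu

Rikul: start from *woyohowahu.
  rule 1 (h-loss): woyohowahu → woyoowau
  rule 2 (degemination): woyoowau → woyowau
  rule 3: no change — woyowau
  rule 4 (unconditioned shift): woyowau → wozowau
  rule 5 (vowel merger): wozowau → wozoweu
  ⇒ Rikul wozoweu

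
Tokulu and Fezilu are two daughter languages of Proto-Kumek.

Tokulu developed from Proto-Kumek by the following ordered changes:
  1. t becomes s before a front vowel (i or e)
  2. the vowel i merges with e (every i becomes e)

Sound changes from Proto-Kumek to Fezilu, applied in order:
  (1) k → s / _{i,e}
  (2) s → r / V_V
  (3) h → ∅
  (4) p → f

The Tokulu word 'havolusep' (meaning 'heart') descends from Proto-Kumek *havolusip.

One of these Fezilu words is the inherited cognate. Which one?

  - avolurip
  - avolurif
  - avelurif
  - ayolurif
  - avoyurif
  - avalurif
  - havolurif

Fezilu: start from *havolusip.
  rule 1: no change — havolusip
  rule 2 (rhotacism): havolusip → havolurip
  rule 3 (h-loss): havolurip → avolurip
  rule 4 (unconditioned shift): avolurip → avolurif
  ⇒ Fezilu avolurif
Among the options, 'avolurif' alone shows every Fezilu change applied in order.

avolurif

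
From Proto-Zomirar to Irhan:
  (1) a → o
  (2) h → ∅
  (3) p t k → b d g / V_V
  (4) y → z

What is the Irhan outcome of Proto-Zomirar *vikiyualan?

Irhan: *vikiyualan > vikiyuolon > vigiyuolon > vigizuolon  (by vowel merger, intervocalic voicing, unconditioned shift)

vigizuolon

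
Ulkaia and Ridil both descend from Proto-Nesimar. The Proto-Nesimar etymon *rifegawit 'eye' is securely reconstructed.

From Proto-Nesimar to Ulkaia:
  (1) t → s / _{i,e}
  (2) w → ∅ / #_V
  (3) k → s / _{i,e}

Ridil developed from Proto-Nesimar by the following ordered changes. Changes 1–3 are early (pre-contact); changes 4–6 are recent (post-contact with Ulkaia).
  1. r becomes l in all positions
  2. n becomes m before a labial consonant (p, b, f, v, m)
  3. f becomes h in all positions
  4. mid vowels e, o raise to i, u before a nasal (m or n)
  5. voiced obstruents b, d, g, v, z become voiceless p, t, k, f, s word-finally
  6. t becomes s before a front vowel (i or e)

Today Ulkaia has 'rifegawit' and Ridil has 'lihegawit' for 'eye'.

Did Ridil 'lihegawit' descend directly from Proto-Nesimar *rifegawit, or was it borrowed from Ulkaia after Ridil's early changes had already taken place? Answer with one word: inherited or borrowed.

If inherited, *rifegawit would pass through all of Ridil's changes:
Ridil: *rifegawit > lifegawit > lihegawit  (by unconditioned shift, unconditioned shift)
If borrowed from Ulkaia 'rifegawit' after the early changes, it would undergo only the recent ones:
  rule 4 (pre-nasal raising): no change (rifegawit)
  rule 5 (final devoicing): no change (rifegawit)
  rule 6 (palatalisation): no change (rifegawit)
  ⇒ as a loan: rifegawit
Ridil 'lihegawit' matches the inherited outcome exactly, so it is an inherited cognate, not a loan.

inherited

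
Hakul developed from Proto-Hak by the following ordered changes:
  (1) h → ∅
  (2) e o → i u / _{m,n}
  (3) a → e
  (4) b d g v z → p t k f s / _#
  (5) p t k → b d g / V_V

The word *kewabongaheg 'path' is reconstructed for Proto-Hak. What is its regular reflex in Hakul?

kewebungeek

Hakul: *kewabongaheg > kewabongaeg > kewabungaeg > kewebungeeg > kewebungeek  (by h-loss, pre-nasal raising, vowel merger, final devoicing)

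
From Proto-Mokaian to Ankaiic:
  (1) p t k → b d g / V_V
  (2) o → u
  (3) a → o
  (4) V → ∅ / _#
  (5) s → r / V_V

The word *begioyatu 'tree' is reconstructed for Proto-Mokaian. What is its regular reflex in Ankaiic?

begiuyod

Ankaiic: *begioyatu
  begioyatu → begioyadu   [intervocalic voicing]
  begioyadu → begiuyadu   [vowel merger]
  begiuyadu → begiuyodu   [vowel merger]
  begiuyodu → begiuyod   [apocope]
  begiuyod (rule 5 does not apply)
  giving Ankaiic begiuyod.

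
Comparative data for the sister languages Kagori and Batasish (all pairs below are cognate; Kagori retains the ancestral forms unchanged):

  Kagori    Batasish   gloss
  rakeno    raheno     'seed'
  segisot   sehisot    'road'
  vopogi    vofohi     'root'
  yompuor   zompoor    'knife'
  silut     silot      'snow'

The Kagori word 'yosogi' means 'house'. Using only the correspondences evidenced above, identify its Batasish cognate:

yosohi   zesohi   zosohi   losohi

zosohi

yompuor ~ zompoor — Kagori y corresponds to Batasish z word-initially before a back vowel.
segisot ~ sehisot, vopogi ~ vofohi — Kagori g corresponds to Batasish h between vowels (before a front vowel).
Applying these to Kagori 'yosogi':
  yosogi → zosogi   (y→z word-initially before a back vowel)
  zosogi → zosohi   (g→h between vowels (before a front vowel))
So the Batasish cognate is 'zosohi'.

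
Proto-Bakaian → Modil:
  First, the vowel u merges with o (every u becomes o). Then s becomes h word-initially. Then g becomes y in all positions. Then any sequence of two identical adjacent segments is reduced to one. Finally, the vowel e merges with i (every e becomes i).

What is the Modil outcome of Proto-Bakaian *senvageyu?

hinvayiyo

Modil: start from *senvageyu.
  rule 1 (vowel merger): senvageyu → senvageyo
  rule 2 (debuccalisation): senvageyo → henvageyo
  rule 3 (unconditioned shift): henvageyo → henvayeyo
  rule 4: no change — henvayeyo
  rule 5 (vowel merger): henvayeyo → hinvayiyo
  ⇒ Modil hinvayiyo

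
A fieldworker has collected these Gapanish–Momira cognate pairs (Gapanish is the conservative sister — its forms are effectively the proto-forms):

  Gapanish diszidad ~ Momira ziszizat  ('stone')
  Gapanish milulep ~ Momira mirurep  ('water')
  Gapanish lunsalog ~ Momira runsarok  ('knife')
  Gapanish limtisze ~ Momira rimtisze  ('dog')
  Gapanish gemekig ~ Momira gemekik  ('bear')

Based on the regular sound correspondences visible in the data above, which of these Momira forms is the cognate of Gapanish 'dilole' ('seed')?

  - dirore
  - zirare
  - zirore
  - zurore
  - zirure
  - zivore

zirore

diszidad ~ ziszizat — Gapanish d corresponds to Momira z word-initially before a front vowel.
lunsalog ~ runsarok — Gapanish l corresponds to Momira r between vowels (before a back vowel).
milulep ~ mirurep — Gapanish l corresponds to Momira r between vowels (before a front vowel).
Applying these to Gapanish 'dilole':
  dilole → zilole   (d→z word-initially before a front vowel)
  zilole → zirole   (l→r between vowels (before a back vowel))
  zirole → zirore   (l→r between vowels (before a front vowel))
So the Momira cognate is 'zirore'.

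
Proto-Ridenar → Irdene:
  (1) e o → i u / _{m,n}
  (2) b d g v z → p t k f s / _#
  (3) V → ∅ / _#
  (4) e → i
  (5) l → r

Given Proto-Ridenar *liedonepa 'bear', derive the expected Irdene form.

riidunip

Irdene: *liedonepa > liedunepa > liedunep > liidunip > riidunip  (by pre-nasal raising, apocope, vowel merger, unconditioned shift)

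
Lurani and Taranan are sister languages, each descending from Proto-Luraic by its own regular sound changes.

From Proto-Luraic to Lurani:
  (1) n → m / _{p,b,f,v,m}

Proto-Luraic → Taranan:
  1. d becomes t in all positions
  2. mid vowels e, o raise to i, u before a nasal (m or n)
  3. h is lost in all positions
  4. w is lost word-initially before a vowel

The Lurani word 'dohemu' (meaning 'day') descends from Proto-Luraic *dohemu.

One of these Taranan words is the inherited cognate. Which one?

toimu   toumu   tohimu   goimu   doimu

Taranan: start from *dohemu.
  rule 1 (unconditioned shift): dohemu → tohemu
  rule 2 (pre-nasal raising): tohemu → tohimu
  rule 3 (h-loss): tohimu → toimu
  rule 4: no change — toimu
  ⇒ Taranan toimu
The other candidates each miss or misapply at least one Taranan change.

toimu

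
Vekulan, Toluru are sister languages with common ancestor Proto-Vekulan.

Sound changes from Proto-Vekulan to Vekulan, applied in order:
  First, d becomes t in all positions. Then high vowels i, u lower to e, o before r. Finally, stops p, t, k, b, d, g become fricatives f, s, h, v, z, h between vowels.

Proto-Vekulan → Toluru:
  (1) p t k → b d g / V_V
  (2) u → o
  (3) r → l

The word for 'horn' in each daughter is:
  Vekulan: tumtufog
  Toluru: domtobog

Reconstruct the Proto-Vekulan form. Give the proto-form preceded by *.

*dumtupog

Position 1: Vekulan has t, Toluru has d. Taking the neighbouring segments as reconstructed: Vekulan t could go back to *t or *d; Toluru d can only go back to *d — the one source consistent with every daughter is *d.
Position 6: Vekulan has f, Toluru has b. Taking the neighbouring segments as reconstructed: Vekulan f could go back to *p or *f; Toluru b could go back to *p or *b — the one source consistent with every daughter is *p.
Position 2: Vekulan has u, Toluru has o. Vekulan preserves u here (none of its changes turn any other segment into u), so the proto-segment is *u.
Continuing position by position gives *dumtupog; check it forward:
Vekulan: *dumtupog
  dumtupog → tumtupog   [unconditioned shift]
  tumtupog (rule 2 does not apply)
  tumtupog → tumtufog   [intervocalic lenition]
  giving Vekulan tumtufog.
Toluru: *dumtupog > dumtubog > domtobog  (by intervocalic voicing, vowel merger)
*dumtupog is the unique common source.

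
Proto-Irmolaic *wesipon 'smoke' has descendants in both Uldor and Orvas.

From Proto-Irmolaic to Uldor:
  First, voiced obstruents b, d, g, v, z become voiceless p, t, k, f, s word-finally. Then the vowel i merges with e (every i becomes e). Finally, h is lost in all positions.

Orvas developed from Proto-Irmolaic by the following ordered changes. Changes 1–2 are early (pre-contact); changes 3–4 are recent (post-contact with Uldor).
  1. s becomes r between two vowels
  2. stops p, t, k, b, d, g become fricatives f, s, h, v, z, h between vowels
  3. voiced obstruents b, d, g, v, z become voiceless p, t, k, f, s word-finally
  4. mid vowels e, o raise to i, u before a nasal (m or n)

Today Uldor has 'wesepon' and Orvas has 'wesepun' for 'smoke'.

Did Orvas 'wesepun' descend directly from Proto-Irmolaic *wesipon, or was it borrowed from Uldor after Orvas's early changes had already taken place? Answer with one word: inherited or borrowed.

borrowed

If inherited, *wesipon would pass through all of Orvas's changes:
Orvas: start from *wesipon.
  rule 1 (rhotacism): wesipon → weripon
  rule 2 (intervocalic lenition): weripon → werifon
  rule 3: no change — werifon
  rule 4 (pre-nasal raising): werifon → werifun
  ⇒ Orvas werifun
If borrowed from Uldor 'wesepon' after the early changes, it would undergo only the recent ones:
  rule 3 (final devoicing): no change (wesepon)
  rule 4 (pre-nasal raising): wesepon → wesepun
  ⇒ as a loan: wesepun
Orvas 'wesepun' matches the loan outcome 'wesepun', not the inherited 'werifun' — it skipped the early Orvas changes, so it was borrowed from Uldor.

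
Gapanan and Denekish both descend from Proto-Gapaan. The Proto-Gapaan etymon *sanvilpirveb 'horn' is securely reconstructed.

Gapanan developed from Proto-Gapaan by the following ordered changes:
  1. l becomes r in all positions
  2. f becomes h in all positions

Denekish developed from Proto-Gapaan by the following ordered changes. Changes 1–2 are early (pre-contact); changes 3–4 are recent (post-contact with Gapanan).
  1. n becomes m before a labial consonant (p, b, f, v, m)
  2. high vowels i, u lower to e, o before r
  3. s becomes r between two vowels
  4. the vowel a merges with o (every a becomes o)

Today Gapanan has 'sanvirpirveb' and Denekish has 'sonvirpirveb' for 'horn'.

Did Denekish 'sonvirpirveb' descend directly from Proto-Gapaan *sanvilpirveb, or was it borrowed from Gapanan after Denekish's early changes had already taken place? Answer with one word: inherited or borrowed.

borrowed

If inherited, *sanvilpirveb would pass through all of Denekish's changes:
Denekish: *sanvilpirveb
  sanvilpirveb → samvilpirveb   [nasal place assimilation]
  samvilpirveb → samvilperveb   [pre-rhotic lowering]
  samvilperveb (rule 3 does not apply)
  samvilperveb → somvilperveb   [vowel merger]
  giving Denekish somvilperveb.
If borrowed from Gapanan 'sanvirpirveb' after the early changes, it would undergo only the recent ones:
  rule 3 (rhotacism): no change (sanvirpirveb)
  rule 4 (vowel merger): sanvirpirveb → sonvirpirveb
  ⇒ as a loan: sonvirpirveb
Denekish 'sonvirpirveb' matches the loan outcome 'sonvirpirveb', not the inherited 'somvilperveb' — it skipped the early Denekish changes, so it was borrowed from Gapanan.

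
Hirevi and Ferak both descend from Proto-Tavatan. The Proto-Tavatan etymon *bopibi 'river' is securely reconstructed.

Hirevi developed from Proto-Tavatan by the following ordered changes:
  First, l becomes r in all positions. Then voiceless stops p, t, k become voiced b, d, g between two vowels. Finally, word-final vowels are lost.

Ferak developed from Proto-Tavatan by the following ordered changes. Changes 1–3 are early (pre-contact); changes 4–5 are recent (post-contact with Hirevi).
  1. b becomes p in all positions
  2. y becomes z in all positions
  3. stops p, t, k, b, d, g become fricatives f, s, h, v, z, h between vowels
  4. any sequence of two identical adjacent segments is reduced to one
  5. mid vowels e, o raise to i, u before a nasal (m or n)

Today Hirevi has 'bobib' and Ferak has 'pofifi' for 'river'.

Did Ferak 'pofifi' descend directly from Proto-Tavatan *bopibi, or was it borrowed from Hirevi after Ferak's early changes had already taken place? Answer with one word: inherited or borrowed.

If inherited, *bopibi would pass through all of Ferak's changes:
Ferak: *bopibi
  bopibi → popipi   [unconditioned shift]
  popipi (rule 2 does not apply)
  popipi → pofifi   [intervocalic lenition]
  pofifi (rule 4 does not apply)
  pofifi (rule 5 does not apply)
  giving Ferak pofifi.
If borrowed from Hirevi 'bobib' after the early changes, it would undergo only the recent ones:
  rule 4 (degemination): no change (bobib)
  rule 5 (pre-nasal raising): no change (bobib)
  ⇒ as a loan: bobib
Ferak 'pofifi' matches the inherited outcome exactly, so it is an inherited cognate, not a loan.

inherited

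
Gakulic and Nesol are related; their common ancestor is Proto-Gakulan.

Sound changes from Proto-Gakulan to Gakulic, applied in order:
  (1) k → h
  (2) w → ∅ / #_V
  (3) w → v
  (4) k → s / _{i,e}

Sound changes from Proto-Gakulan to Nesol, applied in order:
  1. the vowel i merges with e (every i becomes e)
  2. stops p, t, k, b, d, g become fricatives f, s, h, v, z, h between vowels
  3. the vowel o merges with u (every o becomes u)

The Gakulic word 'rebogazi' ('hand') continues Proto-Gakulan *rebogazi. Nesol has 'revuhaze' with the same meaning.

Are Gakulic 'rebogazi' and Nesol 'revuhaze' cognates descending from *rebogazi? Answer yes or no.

Derive the expected Nesol reflex of *rebogazi:
Nesol: start from *rebogazi.
  rule 1 (vowel merger): rebogazi → rebogaze
  rule 2 (intervocalic lenition): rebogaze → revohaze
  rule 3 (vowel merger): revohaze → revuhaze
  ⇒ Nesol revuhaze
Nesol 'revuhaze' matches the regular reflex exactly, so the pair is cognate.

yes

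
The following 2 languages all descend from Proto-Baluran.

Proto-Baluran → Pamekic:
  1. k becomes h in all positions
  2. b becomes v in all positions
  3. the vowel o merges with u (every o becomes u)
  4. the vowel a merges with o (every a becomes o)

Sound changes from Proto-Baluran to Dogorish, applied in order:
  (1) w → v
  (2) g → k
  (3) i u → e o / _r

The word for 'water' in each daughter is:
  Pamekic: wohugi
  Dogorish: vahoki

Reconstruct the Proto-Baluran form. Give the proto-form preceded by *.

*wahogi

Position 5: Pamekic has g, Dogorish has k. Pamekic preserves g here (none of its changes turn any other segment into g), so the proto-segment is *g.
Position 2: Pamekic has o, Dogorish has a. Dogorish preserves a here (none of its changes turn any other segment into a), so the proto-segment is *a.
Position 1: Pamekic has w, Dogorish has v. Pamekic preserves w here (none of its changes turn any other segment into w), so the proto-segment is *w.
This points to *wahogi. Verify forward in each daughter:
Pamekic: *wahogi > wahugi > wohugi  (by vowel merger, vowel merger)
Dogorish: *wahogi > vahogi > vahoki  (by unconditioned shift, unconditioned shift)
No other proto-form is consistent with every reflex, so the reconstruction is *wahogi.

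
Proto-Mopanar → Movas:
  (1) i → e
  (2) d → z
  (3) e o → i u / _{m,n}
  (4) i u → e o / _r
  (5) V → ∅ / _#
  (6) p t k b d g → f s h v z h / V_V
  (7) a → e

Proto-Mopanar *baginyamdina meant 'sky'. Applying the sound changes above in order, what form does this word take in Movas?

behinyemzin

Movas: *baginyamdina > bagenyamdena > bagenyamzena > baginyamzina > baginyamzin > bahinyamzin > behinyemzin  (by vowel merger, unconditioned shift, pre-nasal raising, apocope, intervocalic lenition, vowel merger)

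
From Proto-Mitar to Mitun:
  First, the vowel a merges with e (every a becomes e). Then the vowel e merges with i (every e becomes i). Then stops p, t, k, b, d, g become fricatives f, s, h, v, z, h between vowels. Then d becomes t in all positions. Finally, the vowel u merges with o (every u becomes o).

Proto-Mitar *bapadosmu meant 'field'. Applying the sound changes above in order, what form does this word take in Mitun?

Mitun: *bapadosmu
  bapadosmu → bepedosmu   [vowel merger]
  bepedosmu → bipidosmu   [vowel merger]
  bipidosmu → bifizosmu   [intervocalic lenition]
  bifizosmu (rule 4 does not apply)
  bifizosmu → bifizosmo   [vowel merger]
  giving Mitun bifizosmo.

bifizosmo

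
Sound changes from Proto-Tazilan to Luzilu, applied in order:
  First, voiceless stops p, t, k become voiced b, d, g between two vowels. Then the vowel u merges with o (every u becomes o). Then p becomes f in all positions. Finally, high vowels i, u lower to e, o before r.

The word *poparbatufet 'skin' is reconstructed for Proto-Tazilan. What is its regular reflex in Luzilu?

Luzilu: *poparbatufet > pobarbadufet > pobarbadofet > fobarbadofet  (by intervocalic voicing, vowel merger, unconditioned shift)

fobarbadofet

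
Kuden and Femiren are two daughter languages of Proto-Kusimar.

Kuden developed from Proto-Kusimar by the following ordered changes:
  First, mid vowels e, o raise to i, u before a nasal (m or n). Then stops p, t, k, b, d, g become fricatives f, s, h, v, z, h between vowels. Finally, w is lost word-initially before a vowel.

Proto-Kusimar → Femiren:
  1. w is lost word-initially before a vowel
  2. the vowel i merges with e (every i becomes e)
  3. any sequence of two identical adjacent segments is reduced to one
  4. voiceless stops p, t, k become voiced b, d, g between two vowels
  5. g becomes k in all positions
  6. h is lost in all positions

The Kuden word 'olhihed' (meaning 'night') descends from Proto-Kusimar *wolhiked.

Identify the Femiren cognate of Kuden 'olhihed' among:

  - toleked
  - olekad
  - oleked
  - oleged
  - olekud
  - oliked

Femiren: *wolhiked > olhiked > olheked > olheged > olheked > oleked  (by glide loss, vowel merger, intervocalic voicing, unconditioned shift, h-loss)

oleked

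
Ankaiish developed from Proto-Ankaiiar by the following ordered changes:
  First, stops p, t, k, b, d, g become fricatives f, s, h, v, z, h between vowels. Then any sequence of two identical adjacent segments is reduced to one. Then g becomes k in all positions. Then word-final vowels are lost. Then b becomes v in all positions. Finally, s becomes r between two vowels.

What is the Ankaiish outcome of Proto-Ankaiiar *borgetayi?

vorkeray

Ankaiish: start from *borgetayi.
  rule 1 (intervocalic lenition): borgetayi → borgesayi
  rule 2: no change — borgesayi
  rule 3 (unconditioned shift): borgesayi → borkesayi
  rule 4 (apocope): borkesayi → borkesay
  rule 5 (unconditioned shift): borkesay → vorkesay
  rule 6 (rhotacism): vorkesay → vorkeray
  ⇒ Ankaiish vorkeray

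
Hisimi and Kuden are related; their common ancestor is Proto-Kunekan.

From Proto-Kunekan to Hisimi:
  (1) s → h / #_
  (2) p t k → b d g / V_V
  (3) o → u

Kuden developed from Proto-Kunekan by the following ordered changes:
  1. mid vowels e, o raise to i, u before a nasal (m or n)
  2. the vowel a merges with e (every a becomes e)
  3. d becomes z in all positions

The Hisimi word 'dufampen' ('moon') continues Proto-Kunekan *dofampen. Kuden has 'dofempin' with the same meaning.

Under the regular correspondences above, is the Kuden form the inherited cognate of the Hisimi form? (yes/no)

no

Derive the expected Kuden reflex of *dofampen:
Kuden: *dofampen > dofampin > dofempin > zofempin  (by pre-nasal raising, vowel merger, unconditioned shift)
The regular Kuden reflex would be 'zofempin', but the attested form is 'dofempin'. The correspondence is irregular, so they are not cognates (the Kuden form has a different source).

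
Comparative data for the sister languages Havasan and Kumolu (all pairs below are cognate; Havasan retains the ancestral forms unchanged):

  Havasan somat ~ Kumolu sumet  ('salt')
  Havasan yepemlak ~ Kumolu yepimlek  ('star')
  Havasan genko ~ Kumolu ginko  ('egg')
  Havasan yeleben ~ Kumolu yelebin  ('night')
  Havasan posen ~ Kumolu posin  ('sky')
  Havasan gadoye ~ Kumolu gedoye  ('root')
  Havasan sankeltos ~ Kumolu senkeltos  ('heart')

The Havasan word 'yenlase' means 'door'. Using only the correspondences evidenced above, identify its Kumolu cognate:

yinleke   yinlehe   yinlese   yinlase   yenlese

yinlese

genko ~ ginko, yeleben ~ yelebin — Havasan e corresponds to Kumolu i after a consonant, before a nasal.
somat ~ sumet, yepemlak ~ yepimlek — Havasan a corresponds to Kumolu e after a consonant, before a consonant other than r, m, n, p, b, f, v.
Applying these to Havasan 'yenlase':
  yenlase → yinlase   (e→i after a consonant, before a nasal)
  yinlase → yinlese   (a→e after a consonant, before a consonant other than r, m, n, p, b, f, v)
So the Kumolu cognate is 'yinlese'.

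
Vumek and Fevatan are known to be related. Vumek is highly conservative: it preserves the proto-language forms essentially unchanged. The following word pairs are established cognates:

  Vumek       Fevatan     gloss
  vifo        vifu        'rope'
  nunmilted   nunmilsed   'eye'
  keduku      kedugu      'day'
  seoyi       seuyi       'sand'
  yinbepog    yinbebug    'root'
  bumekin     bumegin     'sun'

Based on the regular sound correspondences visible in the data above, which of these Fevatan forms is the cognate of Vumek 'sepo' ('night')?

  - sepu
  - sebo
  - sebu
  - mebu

sebu

yinbepog ~ yinbebug — Vumek p corresponds to Fevatan b between vowels (before a back vowel).
vifo ~ vifu — Vumek o corresponds to Fevatan u word-finally.
Applying these to Vumek 'sepo':
  sepo → sebo   (p→b between vowels (before a back vowel))
  sebo → sebu   (o→u word-finally)
So the Fevatan cognate is 'sebu'.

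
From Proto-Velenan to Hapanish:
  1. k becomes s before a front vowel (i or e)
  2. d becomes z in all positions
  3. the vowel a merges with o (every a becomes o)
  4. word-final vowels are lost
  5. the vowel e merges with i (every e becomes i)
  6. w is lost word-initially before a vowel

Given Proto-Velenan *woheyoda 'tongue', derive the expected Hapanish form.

ohiyoz

Hapanish: *woheyoda
  woheyoda (rule 1 does not apply)
  woheyoda → woheyoza   [unconditioned shift]
  woheyoza → woheyozo   [vowel merger]
  woheyozo → woheyoz   [apocope]
  woheyoz → wohiyoz   [vowel merger]
  wohiyoz → ohiyoz   [glide loss]
  giving Hapanish ohiyoz.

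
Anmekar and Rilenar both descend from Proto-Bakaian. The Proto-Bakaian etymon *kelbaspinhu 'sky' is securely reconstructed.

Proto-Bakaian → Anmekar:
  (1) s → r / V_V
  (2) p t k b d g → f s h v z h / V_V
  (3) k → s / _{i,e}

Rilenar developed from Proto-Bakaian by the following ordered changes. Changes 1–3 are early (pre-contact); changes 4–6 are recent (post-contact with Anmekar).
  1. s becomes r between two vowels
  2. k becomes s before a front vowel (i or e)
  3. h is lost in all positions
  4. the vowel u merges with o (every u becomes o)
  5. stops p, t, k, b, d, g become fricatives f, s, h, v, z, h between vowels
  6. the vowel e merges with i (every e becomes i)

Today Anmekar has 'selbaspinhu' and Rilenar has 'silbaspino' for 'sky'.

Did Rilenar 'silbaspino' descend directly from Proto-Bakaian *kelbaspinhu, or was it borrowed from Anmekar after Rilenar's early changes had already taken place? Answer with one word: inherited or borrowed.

If inherited, *kelbaspinhu would pass through all of Rilenar's changes:
Rilenar: *kelbaspinhu
  kelbaspinhu (rule 1 does not apply)
  kelbaspinhu → selbaspinhu   [palatalisation]
  selbaspinhu → selbaspinu   [h-loss]
  selbaspinu → selbaspino   [vowel merger]
  selbaspino (rule 5 does not apply)
  selbaspino → silbaspino   [vowel merger]
  giving Rilenar silbaspino.
If borrowed from Anmekar 'selbaspinhu' after the early changes, it would undergo only the recent ones:
  rule 4 (vowel merger): selbaspinhu → selbaspinho
  rule 5 (intervocalic lenition): no change (selbaspinho)
  rule 6 (vowel merger): selbaspinho → silbaspinho
  ⇒ as a loan: silbaspinho
Rilenar 'silbaspino' matches the inherited outcome exactly, so it is an inherited cognate, not a loan.

inherited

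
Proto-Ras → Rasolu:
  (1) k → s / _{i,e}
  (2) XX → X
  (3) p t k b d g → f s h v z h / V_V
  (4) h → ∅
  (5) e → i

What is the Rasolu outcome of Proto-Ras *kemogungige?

Rasolu: *kemogungige > semogungige > semohungihe > semoungie > simoungii  (by palatalisation, intervocalic lenition, h-loss, vowel merger)

simoungii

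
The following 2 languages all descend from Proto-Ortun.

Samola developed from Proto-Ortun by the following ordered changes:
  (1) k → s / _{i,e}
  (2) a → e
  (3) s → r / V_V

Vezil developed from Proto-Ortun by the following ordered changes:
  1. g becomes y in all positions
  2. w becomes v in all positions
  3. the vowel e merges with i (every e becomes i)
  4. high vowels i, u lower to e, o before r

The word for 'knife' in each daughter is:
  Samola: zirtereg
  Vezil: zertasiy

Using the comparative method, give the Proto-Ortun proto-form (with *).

Position 7: Samola has e, Vezil has i. Taking the neighbouring segments as reconstructed: Samola e could go back to *a or *e; Vezil i could go back to *e or *i — the one source consistent with every daughter is *e.
Position 8: Samola has g, Vezil has y. Samola preserves g here (none of its changes turn any other segment into g), so the proto-segment is *g.
Position 5: Samola has e, Vezil has a. Vezil preserves a here (none of its changes turn any other segment into a), so the proto-segment is *a.
This points to *zirtaseg. Verify forward in each daughter:
Samola: *zirtaseg
  zirtaseg (rule 1 does not apply)
  zirtaseg → zirteseg   [vowel merger]
  zirteseg → zirtereg   [rhotacism]
  giving Samola zirtereg.
Vezil: *zirtaseg
  zirtaseg → zirtasey   [unconditioned shift]
  zirtasey (rule 2 does not apply)
  zirtasey → zirtasiy   [vowel merger]
  zirtasiy → zertasiy   [pre-rhotic lowering]
  giving Vezil zertasiy.
*zirtaseg is the unique common source.

*zirtaseg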